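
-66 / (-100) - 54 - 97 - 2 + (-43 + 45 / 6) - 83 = -6771 / 25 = -270.84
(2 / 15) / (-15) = -2 / 225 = -0.01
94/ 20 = 47/ 10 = 4.70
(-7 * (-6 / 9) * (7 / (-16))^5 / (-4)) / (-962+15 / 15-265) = -117649 / 7713325056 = -0.00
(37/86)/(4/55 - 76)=-2035/359136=-0.01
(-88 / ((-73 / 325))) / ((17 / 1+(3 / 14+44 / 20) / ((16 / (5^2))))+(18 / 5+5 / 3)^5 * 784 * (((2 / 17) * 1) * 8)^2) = 1405944540000000 / 10098702273306506267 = 0.00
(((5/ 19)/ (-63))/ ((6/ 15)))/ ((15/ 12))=-10/ 1197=-0.01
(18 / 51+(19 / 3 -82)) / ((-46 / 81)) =4509 / 34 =132.62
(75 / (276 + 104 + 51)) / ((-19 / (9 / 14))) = -675 / 114646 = -0.01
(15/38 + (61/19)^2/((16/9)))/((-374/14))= -250383/1080112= -0.23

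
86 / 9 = 9.56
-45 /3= -15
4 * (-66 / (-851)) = 264 / 851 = 0.31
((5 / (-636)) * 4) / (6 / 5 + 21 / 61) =-1525 / 74889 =-0.02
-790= -790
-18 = -18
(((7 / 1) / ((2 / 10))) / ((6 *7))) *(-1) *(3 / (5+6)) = -0.23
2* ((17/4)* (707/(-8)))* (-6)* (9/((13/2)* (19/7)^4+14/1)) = 779155713/7045604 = 110.59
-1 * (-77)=77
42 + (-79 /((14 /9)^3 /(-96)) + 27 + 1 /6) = 4288897 /2058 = 2084.01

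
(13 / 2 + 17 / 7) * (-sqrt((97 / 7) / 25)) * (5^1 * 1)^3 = -830.92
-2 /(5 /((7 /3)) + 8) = -14 /71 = -0.20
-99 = -99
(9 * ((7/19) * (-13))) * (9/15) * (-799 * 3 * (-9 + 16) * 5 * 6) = 247356018/19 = 13018737.79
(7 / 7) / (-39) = -1 / 39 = -0.03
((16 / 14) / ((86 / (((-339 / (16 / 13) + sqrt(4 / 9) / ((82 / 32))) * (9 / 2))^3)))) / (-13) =4288219810549888023 / 2209283055616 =1941000.63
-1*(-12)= 12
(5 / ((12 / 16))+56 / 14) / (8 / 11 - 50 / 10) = -352 / 141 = -2.50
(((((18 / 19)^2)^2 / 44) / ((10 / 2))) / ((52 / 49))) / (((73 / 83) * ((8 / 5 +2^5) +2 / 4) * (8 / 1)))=26683587 / 1855614133516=0.00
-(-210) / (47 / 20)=4200 / 47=89.36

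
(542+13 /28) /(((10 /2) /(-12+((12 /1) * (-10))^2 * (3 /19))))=163175427 /665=245376.58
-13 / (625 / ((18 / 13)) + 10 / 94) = -10998 / 381965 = -0.03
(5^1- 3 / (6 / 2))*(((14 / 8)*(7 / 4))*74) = 1813 / 2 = 906.50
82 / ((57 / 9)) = 12.95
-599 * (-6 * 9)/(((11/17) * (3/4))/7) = 5132232/11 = 466566.55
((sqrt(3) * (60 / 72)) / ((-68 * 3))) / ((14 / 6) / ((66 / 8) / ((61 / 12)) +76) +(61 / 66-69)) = 260425 * sqrt(3) / 4338052044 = 0.00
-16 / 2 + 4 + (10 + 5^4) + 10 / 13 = 8213 / 13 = 631.77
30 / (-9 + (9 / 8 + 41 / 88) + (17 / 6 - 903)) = -99 / 2995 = -0.03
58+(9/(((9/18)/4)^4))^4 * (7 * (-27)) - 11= -349037133895538048977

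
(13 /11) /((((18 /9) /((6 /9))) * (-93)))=-13 /3069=-0.00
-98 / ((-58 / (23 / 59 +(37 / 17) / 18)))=451829 / 523566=0.86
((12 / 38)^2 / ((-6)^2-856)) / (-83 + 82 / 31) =279 / 184346455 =0.00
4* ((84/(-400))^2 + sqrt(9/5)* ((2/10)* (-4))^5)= 441/2500 - 12288* sqrt(5)/15625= -1.58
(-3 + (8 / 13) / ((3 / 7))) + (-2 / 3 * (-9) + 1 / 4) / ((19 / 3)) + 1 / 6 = -1217 / 2964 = -0.41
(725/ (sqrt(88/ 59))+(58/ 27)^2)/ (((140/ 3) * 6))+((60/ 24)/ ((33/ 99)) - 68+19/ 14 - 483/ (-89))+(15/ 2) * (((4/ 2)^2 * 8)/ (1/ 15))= 145 * sqrt(1298)/ 2464+16106126999/ 4541670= 3548.42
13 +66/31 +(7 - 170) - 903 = -1050.87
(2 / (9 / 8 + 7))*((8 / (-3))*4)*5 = -512 / 39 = -13.13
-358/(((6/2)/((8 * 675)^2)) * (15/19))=-4407696000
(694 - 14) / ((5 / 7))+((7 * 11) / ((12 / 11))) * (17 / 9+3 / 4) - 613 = 226913 / 432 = 525.26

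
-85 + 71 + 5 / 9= -121 / 9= -13.44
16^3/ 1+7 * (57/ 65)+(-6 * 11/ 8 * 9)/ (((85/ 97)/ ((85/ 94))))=98383679/ 24440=4025.52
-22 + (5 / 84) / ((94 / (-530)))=-88181 / 3948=-22.34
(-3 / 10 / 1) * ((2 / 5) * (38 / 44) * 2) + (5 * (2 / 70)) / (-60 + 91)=-12094 / 59675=-0.20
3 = 3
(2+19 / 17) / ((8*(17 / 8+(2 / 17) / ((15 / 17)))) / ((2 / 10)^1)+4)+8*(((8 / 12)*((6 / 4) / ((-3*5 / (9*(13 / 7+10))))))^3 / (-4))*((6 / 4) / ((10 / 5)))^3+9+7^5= 113002837050353 / 6600692000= 17119.85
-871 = -871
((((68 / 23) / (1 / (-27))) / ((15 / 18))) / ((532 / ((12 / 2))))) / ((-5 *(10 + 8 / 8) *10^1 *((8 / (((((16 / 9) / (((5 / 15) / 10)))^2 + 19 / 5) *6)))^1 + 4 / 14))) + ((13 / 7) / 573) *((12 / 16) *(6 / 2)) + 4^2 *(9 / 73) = 59833487644654629 / 30116128953333500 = 1.99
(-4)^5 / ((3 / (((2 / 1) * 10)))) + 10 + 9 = -20423 / 3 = -6807.67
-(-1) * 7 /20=7 /20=0.35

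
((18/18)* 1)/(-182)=-1/182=-0.01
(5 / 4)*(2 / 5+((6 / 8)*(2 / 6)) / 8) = 69 / 128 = 0.54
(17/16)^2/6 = 289/1536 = 0.19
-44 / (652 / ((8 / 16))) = -11 / 326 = -0.03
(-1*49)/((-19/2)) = 98/19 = 5.16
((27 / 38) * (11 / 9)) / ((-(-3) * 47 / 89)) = 979 / 1786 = 0.55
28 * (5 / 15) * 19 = 532 / 3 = 177.33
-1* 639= -639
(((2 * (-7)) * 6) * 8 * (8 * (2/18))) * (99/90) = -657.07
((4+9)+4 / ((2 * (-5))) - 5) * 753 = 28614 / 5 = 5722.80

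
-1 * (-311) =311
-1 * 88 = -88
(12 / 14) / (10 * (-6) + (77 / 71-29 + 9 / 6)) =-852 / 85897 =-0.01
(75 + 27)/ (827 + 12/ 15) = 510/ 4139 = 0.12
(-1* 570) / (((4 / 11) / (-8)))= 12540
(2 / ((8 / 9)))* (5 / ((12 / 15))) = 225 / 16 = 14.06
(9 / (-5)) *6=-10.80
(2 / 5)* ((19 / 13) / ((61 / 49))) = 1862 / 3965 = 0.47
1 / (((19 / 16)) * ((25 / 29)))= 464 / 475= 0.98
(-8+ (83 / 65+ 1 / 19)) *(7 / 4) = -11.67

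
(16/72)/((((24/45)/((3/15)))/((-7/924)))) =-1/1584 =-0.00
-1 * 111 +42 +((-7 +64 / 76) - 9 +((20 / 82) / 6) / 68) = -13373941 / 158916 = -84.16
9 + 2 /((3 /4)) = 35 /3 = 11.67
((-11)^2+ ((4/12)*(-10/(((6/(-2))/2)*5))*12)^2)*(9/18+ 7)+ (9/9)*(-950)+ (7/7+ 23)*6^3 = 32129/6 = 5354.83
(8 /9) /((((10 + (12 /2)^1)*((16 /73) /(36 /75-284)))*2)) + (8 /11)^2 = -3855419 /108900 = -35.40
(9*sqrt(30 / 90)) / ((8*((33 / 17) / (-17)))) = -289*sqrt(3) / 88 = -5.69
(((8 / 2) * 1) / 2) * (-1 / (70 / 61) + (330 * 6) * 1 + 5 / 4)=277253 / 70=3960.76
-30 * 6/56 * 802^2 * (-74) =1070934660/7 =152990665.71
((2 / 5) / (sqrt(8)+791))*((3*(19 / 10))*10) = 0.03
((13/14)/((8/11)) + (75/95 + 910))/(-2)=-1940877/4256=-456.03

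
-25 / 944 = -0.03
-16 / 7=-2.29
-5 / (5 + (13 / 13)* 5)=-0.50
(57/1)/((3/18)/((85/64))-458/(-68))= 29070/3499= 8.31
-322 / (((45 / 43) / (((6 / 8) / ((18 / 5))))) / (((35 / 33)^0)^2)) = -6923 / 108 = -64.10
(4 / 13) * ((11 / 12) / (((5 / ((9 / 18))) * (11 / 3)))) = 1 / 130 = 0.01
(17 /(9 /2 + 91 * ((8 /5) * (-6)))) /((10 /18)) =-102 /2897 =-0.04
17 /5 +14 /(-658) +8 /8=1029 /235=4.38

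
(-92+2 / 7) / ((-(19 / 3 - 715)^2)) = 2889 / 15819566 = 0.00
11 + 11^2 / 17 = 308 / 17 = 18.12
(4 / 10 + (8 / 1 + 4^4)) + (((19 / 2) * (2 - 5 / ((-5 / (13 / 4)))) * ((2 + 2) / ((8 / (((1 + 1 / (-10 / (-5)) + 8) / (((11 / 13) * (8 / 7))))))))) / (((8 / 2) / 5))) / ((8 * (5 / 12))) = 40130081 / 112640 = 356.27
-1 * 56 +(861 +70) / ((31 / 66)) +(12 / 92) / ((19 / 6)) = 26093828 / 13547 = 1926.17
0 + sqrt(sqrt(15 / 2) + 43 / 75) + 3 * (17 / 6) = sqrt(516 + 450 * sqrt(30)) / 30 + 17 / 2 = 10.32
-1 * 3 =-3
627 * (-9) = -5643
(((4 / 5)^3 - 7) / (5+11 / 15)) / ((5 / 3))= -7299 / 10750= -0.68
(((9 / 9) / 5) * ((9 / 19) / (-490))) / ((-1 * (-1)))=-9 / 46550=-0.00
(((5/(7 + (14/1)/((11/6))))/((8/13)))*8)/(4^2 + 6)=65/322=0.20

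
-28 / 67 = -0.42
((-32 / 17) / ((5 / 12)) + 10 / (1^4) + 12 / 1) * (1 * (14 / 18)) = 10402 / 765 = 13.60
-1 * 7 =-7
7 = 7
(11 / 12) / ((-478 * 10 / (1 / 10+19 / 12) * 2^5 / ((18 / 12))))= -1111 / 73420800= -0.00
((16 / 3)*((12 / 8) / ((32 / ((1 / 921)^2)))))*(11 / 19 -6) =-103 / 64466316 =-0.00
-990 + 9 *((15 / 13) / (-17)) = -218925 / 221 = -990.61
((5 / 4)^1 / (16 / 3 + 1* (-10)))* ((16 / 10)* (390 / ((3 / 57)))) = -3175.71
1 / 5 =0.20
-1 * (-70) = 70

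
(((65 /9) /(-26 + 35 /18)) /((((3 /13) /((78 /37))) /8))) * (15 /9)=-1757600 /48063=-36.57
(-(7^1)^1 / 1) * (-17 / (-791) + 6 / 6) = -808 / 113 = -7.15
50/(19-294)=-2/11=-0.18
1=1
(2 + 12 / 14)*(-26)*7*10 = -5200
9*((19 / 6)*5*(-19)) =-5415 / 2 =-2707.50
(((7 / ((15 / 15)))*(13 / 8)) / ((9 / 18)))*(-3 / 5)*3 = -819 / 20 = -40.95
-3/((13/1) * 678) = -1/2938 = -0.00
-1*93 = -93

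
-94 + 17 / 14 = -1299 / 14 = -92.79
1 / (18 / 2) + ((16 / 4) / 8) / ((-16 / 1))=23 / 288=0.08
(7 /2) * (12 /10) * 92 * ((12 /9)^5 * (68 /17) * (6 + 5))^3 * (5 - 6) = -58903861556936704 /23914845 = -2463066833.88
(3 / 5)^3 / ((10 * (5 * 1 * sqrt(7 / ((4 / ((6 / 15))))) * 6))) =9 * sqrt(70) / 87500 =0.00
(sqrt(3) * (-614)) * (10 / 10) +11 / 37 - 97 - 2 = -614 * sqrt(3) - 3652 / 37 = -1162.18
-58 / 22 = -29 / 11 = -2.64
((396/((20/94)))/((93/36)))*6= 670032/155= 4322.79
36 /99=0.36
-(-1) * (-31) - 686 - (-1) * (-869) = -1586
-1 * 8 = -8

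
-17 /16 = -1.06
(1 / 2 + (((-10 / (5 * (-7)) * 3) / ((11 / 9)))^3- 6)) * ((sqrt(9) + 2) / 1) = -23534675 / 913066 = -25.78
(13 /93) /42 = 13 /3906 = 0.00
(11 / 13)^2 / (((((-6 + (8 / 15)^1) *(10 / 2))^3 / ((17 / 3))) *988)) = -18513 / 92063017696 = -0.00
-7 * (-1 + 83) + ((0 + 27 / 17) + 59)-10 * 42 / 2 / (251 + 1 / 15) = -2351657 / 4573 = -514.25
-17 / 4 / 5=-17 / 20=-0.85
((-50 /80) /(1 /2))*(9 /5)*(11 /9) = -11 /4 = -2.75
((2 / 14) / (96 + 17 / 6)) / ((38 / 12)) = 36 / 78869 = 0.00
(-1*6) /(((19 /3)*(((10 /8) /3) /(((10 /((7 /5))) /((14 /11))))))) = -11880 /931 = -12.76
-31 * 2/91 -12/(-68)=-781/1547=-0.50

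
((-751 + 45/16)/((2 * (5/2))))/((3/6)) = -11971/40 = -299.28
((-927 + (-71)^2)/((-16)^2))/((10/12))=6171/320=19.28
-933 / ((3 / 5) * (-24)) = 1555 / 24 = 64.79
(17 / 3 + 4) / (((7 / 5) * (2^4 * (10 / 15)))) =145 / 224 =0.65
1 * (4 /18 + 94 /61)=968 /549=1.76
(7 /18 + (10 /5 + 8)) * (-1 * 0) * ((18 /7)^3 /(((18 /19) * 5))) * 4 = 0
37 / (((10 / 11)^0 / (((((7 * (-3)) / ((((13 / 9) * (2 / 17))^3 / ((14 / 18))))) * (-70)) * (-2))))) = -75756322845 / 4394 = -17240856.36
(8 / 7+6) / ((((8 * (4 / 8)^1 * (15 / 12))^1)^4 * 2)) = 1 / 175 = 0.01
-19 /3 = -6.33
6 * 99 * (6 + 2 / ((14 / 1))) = 25542 / 7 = 3648.86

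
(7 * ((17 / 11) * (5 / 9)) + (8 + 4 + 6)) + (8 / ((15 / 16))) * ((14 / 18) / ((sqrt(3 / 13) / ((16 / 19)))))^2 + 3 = 620557546 / 14474295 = 42.87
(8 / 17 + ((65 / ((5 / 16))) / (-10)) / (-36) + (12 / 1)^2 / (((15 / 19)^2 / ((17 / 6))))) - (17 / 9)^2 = 22448329 / 34425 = 652.09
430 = 430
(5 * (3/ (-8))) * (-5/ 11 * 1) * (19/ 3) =475/ 88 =5.40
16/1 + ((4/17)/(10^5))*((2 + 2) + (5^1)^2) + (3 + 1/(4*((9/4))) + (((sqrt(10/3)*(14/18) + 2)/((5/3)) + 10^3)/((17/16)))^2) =17941504*sqrt(30)/65025 + 173218822385311/195075000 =889471.39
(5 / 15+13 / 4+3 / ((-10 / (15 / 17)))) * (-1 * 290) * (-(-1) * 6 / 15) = -19633 / 51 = -384.96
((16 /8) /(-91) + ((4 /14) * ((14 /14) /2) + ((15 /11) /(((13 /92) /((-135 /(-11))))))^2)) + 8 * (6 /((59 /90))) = 14409223205077 /1021897877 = 14100.45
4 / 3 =1.33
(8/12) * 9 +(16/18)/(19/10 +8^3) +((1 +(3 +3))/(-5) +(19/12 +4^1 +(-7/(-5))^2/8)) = 96480169/9250200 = 10.43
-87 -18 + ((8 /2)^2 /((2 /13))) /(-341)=-35909 /341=-105.30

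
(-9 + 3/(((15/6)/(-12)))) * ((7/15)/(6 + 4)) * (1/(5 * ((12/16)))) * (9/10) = -819/3125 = -0.26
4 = 4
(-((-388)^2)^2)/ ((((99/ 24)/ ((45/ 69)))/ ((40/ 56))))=-4532699187200/ 1771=-2559401009.15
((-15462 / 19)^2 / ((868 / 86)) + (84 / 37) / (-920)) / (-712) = -43742071036383 / 474653283440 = -92.16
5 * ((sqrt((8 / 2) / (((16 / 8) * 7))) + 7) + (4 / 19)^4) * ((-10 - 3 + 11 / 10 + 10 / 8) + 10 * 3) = 387 * sqrt(14) / 28 + 353138661 / 521284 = 729.16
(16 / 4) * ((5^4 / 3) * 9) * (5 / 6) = 6250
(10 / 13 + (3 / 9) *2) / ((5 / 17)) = 952 / 195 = 4.88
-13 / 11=-1.18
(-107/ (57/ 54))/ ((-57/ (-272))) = -174624/ 361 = -483.72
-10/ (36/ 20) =-50/ 9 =-5.56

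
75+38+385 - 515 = -17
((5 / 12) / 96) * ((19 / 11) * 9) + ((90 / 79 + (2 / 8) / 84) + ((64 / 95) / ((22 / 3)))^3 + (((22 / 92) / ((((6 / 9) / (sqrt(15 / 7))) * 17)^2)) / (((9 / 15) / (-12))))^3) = 4219371689662964923321490269 / 3487211942846621763263952000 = 1.21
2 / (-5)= -2 / 5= -0.40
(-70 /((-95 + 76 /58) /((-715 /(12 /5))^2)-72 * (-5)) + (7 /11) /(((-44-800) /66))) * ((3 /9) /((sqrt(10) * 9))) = -24039626261 * sqrt(10) /26578563440040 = -0.00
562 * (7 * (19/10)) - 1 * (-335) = 39048/5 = 7809.60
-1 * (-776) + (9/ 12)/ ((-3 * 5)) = 15519/ 20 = 775.95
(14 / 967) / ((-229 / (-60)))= 840 / 221443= 0.00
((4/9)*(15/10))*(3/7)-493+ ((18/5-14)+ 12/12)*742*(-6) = 1447463/35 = 41356.09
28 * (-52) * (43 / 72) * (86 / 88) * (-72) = 61185.09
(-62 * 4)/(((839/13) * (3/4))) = -12896/2517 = -5.12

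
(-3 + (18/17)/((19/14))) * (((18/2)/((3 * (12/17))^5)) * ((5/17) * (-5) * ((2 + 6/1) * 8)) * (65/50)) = 76323455/1329696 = 57.40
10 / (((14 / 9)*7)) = 45 / 49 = 0.92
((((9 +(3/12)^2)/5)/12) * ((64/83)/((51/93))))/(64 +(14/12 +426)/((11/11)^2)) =1798/4158217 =0.00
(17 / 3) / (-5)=-17 / 15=-1.13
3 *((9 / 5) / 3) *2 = 18 / 5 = 3.60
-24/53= -0.45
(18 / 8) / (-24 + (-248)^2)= 9 / 245920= 0.00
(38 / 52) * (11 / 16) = 209 / 416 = 0.50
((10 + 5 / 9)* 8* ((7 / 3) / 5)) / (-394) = -532 / 5319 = -0.10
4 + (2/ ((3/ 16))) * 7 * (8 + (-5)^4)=47268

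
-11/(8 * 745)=-11/5960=-0.00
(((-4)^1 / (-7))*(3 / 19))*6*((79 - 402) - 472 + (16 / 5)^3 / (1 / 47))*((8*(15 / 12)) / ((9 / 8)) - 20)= -2980384 / 665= -4481.78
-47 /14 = -3.36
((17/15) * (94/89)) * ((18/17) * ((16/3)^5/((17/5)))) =197132288/122553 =1608.55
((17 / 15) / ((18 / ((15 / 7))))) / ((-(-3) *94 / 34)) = 289 / 17766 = 0.02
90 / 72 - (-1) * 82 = 333 / 4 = 83.25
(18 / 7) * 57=1026 / 7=146.57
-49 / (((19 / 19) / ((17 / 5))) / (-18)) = 14994 / 5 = 2998.80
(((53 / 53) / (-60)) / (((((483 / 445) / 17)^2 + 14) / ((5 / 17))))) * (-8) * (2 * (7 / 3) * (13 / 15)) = 35010820 / 3091277979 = 0.01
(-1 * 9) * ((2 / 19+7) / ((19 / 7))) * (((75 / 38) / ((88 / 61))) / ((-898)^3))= 38910375 / 874183249689728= 0.00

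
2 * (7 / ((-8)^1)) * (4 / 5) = -7 / 5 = -1.40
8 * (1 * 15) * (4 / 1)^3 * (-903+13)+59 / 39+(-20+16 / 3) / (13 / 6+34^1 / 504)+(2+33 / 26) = -300161051089 / 43914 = -6835201.78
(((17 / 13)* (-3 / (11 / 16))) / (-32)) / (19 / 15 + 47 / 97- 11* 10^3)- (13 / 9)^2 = -773468525573 / 370712803032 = -2.09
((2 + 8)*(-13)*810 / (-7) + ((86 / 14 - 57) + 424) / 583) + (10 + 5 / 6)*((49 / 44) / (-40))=15043.20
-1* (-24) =24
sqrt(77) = 8.77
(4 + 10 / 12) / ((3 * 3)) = 29 / 54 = 0.54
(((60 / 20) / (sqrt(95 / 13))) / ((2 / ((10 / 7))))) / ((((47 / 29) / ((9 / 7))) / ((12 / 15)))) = 3132 * sqrt(1235) / 218785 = 0.50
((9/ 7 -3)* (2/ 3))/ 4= -2/ 7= -0.29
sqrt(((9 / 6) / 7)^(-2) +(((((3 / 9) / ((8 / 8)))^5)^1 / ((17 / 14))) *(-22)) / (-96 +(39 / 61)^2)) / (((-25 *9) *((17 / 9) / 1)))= -2 *sqrt(16125289000201010) / 23129067375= -0.01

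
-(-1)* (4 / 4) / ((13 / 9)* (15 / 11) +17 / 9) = 99 / 382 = 0.26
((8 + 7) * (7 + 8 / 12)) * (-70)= -8050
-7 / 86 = -0.08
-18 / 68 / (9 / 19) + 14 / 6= 181 / 102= 1.77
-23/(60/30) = -11.50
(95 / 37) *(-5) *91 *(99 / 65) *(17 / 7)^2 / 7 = -2718045 / 1813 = -1499.20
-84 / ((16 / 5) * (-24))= 35 / 32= 1.09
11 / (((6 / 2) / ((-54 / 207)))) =-22 / 23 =-0.96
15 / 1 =15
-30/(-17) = 30/17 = 1.76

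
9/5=1.80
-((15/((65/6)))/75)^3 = -216/34328125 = -0.00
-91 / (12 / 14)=-637 / 6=-106.17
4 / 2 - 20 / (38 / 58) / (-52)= 639 / 247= 2.59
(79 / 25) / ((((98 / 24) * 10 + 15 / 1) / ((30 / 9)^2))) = 632 / 1005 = 0.63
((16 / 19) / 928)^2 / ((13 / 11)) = 11 / 15787252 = 0.00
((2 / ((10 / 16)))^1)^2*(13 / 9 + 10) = 26368 / 225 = 117.19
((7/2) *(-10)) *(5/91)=-25/13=-1.92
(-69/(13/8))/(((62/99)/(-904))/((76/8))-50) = 234658512/276319303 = 0.85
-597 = -597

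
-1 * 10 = -10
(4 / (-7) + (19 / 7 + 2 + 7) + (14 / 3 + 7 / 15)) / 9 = 1709 / 945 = 1.81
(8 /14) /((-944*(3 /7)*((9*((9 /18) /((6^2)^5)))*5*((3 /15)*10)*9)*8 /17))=-448.11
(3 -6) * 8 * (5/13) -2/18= -1093/117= -9.34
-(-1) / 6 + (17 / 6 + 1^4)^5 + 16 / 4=6468743 / 7776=831.89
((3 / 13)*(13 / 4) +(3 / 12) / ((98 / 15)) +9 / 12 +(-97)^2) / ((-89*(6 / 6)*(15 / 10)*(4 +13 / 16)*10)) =-7377862 / 5036955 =-1.46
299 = 299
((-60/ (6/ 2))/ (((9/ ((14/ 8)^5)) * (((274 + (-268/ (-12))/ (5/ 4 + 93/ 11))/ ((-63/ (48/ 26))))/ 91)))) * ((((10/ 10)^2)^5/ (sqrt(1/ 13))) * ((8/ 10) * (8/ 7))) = 8489904787 * sqrt(13)/ 22652288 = 1351.33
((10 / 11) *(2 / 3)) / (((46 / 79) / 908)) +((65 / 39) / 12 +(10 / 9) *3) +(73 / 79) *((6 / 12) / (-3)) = 682406921 / 719532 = 948.40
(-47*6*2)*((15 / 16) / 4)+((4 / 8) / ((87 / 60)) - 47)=-82983 / 464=-178.84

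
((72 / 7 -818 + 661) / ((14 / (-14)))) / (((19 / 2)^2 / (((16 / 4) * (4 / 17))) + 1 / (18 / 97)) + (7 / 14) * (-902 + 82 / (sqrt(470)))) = -4000426597440 / 9535473761707 -6985046016 * sqrt(470) / 66748316331949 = -0.42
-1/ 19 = -0.05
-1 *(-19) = 19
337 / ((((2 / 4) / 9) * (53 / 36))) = 218376 / 53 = 4120.30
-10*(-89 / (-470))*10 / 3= -890 / 141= -6.31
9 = 9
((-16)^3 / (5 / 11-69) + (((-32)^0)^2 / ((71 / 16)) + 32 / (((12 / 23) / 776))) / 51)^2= 57223368415396096 / 58034255409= 986027.44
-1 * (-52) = 52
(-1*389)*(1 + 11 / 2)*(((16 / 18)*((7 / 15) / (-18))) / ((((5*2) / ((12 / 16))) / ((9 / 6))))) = 35399 / 5400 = 6.56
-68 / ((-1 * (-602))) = -34 / 301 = -0.11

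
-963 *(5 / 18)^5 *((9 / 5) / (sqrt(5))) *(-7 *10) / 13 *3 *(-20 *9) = -2340625 *sqrt(5) / 1404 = -3727.78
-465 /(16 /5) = -145.31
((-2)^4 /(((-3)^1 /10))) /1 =-160 /3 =-53.33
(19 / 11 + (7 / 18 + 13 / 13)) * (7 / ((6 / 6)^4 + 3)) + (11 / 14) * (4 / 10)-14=-228203 / 27720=-8.23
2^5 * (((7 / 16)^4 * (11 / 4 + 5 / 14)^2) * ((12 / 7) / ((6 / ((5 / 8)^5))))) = 165571875 / 536870912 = 0.31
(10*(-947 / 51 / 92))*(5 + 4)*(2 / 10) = -2841 / 782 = -3.63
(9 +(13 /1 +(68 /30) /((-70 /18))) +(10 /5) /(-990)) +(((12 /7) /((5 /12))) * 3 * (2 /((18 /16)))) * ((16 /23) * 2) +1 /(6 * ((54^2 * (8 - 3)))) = 40237914239 /774635400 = 51.94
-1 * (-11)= 11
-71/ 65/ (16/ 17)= -1207/ 1040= -1.16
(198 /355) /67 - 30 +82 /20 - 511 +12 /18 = -76524671 /142710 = -536.23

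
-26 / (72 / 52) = -169 / 9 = -18.78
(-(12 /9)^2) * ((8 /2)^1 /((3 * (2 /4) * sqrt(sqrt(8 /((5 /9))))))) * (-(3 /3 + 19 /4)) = 368 * 10^(1 /4) * sqrt(3) /81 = 13.99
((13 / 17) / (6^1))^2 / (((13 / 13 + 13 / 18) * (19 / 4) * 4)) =169 / 340442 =0.00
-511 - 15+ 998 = 472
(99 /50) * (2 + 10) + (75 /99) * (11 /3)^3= 123739 /2025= 61.11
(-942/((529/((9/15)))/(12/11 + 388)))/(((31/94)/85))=-19328257440/180389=-107147.65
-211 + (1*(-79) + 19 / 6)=-286.83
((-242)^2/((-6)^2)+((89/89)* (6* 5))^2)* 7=159187/9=17687.44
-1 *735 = -735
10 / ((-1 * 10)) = -1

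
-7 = -7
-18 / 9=-2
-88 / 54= -1.63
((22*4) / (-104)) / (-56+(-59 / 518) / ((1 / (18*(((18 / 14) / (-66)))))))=438746 / 29016299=0.02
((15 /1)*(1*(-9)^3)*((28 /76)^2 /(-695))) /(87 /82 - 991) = -8787366 /4073280325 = -0.00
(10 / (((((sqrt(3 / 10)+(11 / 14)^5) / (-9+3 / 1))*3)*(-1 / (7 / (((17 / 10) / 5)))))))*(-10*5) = -24302.31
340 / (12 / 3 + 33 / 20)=6800 / 113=60.18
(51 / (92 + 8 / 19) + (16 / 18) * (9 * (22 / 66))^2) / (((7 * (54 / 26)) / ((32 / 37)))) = 0.51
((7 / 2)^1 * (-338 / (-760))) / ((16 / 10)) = 1183 / 1216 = 0.97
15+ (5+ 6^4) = 1316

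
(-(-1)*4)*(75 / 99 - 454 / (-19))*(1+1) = 123656 / 627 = 197.22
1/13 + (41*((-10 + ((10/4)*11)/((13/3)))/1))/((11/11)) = -3893/26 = -149.73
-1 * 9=-9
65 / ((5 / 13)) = 169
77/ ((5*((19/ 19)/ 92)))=7084/ 5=1416.80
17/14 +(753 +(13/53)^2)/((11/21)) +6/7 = 622807795/432586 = 1439.73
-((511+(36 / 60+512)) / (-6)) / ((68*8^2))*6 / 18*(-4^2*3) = -853 / 1360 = -0.63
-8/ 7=-1.14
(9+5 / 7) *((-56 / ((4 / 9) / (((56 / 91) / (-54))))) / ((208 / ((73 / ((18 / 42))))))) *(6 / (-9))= -34748 / 4563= -7.62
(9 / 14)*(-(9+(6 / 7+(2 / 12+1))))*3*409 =-1704303 / 196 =-8695.42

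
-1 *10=-10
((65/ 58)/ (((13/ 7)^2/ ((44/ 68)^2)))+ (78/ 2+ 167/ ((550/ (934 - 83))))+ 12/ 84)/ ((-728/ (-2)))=15608099779/ 19085841775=0.82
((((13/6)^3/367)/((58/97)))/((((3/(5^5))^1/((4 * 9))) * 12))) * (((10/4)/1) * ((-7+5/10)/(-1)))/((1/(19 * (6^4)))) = 2467402640625/42572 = 57958344.47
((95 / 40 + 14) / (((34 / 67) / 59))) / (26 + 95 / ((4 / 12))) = 517843 / 84592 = 6.12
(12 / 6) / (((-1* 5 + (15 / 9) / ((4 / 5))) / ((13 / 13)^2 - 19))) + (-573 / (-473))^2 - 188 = -1363994377 / 7830515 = -174.19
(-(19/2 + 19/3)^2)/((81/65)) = -586625/2916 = -201.17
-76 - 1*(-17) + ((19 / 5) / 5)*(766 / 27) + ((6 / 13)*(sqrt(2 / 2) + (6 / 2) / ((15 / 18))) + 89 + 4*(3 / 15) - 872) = -7173698 / 8775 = -817.52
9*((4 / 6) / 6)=1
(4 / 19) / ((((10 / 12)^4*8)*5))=648 / 59375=0.01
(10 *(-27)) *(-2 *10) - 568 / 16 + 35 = 10799 / 2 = 5399.50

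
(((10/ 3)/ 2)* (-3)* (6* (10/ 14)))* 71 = -10650/ 7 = -1521.43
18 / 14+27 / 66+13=2263 / 154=14.69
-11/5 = -2.20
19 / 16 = 1.19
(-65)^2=4225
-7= -7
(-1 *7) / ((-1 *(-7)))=-1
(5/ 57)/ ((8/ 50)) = 125/ 228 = 0.55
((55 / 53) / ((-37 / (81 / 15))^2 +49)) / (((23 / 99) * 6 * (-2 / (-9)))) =0.03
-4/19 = -0.21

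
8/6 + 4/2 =10/3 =3.33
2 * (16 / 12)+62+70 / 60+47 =677 / 6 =112.83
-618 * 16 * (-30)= 296640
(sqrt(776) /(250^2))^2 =97 /488281250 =0.00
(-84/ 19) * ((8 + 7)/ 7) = -180/ 19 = -9.47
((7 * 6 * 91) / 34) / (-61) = -1911 / 1037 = -1.84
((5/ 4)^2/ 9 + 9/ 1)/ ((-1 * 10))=-1321/ 1440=-0.92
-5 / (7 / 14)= -10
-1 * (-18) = 18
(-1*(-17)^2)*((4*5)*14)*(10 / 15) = -161840 / 3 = -53946.67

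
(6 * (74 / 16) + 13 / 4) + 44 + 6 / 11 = 75.55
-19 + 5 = -14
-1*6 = -6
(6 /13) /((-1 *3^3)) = -2 /117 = -0.02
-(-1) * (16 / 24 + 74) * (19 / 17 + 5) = 23296 / 51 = 456.78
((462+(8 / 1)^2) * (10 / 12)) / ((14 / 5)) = 156.55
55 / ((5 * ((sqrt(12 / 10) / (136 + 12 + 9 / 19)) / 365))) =11326315 * sqrt(30) / 114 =544182.30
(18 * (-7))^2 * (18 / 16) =35721 / 2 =17860.50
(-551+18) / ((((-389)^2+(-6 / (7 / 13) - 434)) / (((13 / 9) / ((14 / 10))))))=-34645 / 9505179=-0.00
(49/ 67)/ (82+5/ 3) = 147/ 16817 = 0.01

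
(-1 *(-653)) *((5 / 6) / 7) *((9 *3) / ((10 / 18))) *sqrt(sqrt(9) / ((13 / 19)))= 52893 *sqrt(741) / 182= 7911.08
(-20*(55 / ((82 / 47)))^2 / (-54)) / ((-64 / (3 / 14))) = -33411125 / 27111168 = -1.23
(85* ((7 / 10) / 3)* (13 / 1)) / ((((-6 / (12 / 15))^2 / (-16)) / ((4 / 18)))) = -99008 / 6075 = -16.30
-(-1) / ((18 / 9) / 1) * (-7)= -7 / 2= -3.50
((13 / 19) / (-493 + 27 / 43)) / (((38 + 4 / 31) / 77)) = -1334333 / 475480776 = -0.00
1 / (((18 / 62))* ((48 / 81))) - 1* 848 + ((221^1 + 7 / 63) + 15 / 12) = -89255 / 144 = -619.83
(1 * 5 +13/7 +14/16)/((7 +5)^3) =433/96768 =0.00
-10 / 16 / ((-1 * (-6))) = -5 / 48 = -0.10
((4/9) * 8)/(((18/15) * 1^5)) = 80/27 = 2.96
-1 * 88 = -88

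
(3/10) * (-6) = -9/5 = -1.80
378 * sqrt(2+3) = 378 * sqrt(5) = 845.23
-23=-23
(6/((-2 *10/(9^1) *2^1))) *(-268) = 1809/5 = 361.80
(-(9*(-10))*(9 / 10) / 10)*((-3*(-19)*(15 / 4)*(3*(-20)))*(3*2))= -623295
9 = 9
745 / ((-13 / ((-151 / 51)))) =112495 / 663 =169.68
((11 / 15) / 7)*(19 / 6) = 209 / 630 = 0.33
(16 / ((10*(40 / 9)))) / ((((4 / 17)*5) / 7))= 1071 / 500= 2.14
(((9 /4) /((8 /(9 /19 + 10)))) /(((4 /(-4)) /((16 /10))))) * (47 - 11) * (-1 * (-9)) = -145071 /95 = -1527.06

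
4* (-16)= -64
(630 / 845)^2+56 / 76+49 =27291789 / 542659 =50.29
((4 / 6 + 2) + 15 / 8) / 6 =109 / 144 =0.76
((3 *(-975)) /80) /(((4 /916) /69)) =-9243585 /16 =-577724.06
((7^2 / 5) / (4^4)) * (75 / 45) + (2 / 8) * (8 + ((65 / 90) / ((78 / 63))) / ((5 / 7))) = 2903 / 1280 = 2.27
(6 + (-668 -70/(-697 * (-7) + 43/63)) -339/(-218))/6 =-553279634/5026317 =-110.08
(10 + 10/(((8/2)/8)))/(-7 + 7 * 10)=10/21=0.48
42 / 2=21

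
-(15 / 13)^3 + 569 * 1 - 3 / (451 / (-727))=567061475 / 990847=572.30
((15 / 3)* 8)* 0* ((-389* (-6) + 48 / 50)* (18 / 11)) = 0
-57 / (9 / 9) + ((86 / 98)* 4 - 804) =-857.49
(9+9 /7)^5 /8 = 241864704 /16807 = 14390.71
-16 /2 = -8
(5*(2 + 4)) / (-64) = -15 / 32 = -0.47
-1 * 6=-6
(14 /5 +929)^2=21706281 /25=868251.24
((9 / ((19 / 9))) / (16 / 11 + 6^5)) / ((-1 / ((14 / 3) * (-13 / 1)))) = 27027 / 812744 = 0.03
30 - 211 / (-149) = 4681 / 149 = 31.42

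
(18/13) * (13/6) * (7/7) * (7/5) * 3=63/5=12.60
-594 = -594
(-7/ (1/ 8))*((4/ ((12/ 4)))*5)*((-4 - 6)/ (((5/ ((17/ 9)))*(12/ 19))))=2233.09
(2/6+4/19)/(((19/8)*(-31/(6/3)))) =-16/1083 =-0.01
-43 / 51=-0.84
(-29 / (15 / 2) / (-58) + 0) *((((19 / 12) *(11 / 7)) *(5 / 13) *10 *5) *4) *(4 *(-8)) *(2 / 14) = -58.33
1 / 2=0.50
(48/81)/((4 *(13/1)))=4/351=0.01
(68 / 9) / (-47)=-68 / 423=-0.16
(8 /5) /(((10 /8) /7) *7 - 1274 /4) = -32 /6345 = -0.01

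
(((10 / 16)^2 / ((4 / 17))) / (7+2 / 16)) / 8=425 / 14592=0.03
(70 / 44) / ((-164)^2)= 35 / 591712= 0.00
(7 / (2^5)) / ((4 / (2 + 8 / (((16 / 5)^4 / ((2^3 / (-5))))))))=13461 / 131072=0.10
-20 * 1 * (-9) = 180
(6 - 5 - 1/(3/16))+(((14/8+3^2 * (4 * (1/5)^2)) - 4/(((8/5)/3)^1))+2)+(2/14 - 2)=-17851/2100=-8.50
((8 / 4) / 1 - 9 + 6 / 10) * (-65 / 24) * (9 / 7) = 22.29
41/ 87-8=-655/ 87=-7.53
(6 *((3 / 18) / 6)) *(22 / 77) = 1 / 21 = 0.05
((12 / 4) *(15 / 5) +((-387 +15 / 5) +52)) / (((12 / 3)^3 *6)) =-323 / 384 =-0.84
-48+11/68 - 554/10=-35101/340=-103.24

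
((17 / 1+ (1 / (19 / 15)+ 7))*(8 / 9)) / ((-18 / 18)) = -1256 / 57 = -22.04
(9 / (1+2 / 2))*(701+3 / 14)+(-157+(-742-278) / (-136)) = 84167 / 28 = 3005.96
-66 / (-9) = 22 / 3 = 7.33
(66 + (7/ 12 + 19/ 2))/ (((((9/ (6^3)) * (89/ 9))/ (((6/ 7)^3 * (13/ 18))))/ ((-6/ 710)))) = -7691112/ 10837085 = -0.71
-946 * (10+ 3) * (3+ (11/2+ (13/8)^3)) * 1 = -40269801/256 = -157303.91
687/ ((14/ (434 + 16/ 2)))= 151827/ 7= 21689.57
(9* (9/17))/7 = 81/119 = 0.68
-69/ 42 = -23/ 14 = -1.64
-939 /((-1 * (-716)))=-939 /716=-1.31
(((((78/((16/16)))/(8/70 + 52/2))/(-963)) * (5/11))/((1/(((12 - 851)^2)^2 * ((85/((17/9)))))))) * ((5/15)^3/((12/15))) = -28181834034956875/19364004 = -1455372248.17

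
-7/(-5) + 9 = 52/5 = 10.40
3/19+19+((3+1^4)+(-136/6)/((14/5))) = 6010/399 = 15.06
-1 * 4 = -4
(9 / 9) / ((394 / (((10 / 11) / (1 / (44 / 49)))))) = 20 / 9653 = 0.00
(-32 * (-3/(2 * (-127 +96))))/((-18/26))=208/93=2.24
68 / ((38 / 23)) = 782 / 19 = 41.16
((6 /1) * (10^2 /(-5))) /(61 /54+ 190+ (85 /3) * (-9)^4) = -6480 /10048651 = -0.00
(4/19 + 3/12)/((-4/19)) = -35/16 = -2.19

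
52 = 52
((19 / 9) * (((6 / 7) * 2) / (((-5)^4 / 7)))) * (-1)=-76 / 1875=-0.04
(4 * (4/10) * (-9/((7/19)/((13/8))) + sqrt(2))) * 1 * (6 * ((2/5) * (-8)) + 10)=102258/175 - 368 * sqrt(2)/25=563.51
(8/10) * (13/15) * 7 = 364/75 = 4.85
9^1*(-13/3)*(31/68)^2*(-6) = 112437/2312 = 48.63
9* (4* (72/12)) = 216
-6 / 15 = -2 / 5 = -0.40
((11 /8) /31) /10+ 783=1941851 /2480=783.00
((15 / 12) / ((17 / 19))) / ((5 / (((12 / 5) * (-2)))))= -114 / 85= -1.34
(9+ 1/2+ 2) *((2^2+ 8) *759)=104742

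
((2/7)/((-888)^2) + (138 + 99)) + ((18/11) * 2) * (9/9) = 7294426283/30358944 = 240.27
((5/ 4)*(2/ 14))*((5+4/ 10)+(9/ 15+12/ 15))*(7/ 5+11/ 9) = 1003/ 315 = 3.18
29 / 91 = 0.32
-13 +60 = 47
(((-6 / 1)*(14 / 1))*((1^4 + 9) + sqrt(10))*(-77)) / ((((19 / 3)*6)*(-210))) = -154 / 19 - 77*sqrt(10) / 95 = -10.67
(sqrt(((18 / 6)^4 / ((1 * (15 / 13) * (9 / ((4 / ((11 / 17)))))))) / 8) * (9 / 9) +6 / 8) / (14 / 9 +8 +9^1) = 27 / 668 +9 * sqrt(72930) / 18370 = 0.17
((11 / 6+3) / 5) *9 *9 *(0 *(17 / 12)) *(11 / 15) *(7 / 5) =0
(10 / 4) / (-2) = -5 / 4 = -1.25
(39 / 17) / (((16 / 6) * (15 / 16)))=78 / 85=0.92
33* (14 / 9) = 154 / 3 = 51.33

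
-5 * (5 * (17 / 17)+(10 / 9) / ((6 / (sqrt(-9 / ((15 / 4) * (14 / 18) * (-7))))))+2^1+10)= -85 - 10 * sqrt(15) / 63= -85.61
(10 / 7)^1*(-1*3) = -30 / 7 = -4.29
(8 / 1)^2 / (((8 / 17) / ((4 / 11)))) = 544 / 11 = 49.45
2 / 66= 1 / 33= 0.03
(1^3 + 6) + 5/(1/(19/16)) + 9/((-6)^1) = 183/16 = 11.44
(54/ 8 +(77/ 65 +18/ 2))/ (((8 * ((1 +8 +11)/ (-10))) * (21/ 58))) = -18241/ 6240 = -2.92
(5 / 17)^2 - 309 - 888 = -345908 / 289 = -1196.91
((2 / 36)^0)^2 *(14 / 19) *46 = 644 / 19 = 33.89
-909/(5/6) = -5454/5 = -1090.80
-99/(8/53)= -5247/8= -655.88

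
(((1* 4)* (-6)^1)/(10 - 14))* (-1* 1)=-6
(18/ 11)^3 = 5832/ 1331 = 4.38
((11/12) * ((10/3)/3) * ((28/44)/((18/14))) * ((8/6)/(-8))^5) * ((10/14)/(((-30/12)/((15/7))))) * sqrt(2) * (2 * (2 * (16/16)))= 25 * sqrt(2)/157464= 0.00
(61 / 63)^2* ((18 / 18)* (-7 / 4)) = -1.64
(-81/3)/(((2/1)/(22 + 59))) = -2187/2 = -1093.50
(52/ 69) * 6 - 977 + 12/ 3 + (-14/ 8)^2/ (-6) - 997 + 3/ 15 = -1965.79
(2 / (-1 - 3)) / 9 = -1 / 18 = -0.06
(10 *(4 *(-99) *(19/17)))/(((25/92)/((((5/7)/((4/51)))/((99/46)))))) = -482448/7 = -68921.14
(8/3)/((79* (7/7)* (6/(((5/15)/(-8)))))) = -0.00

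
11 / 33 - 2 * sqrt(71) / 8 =1 / 3 - sqrt(71) / 4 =-1.77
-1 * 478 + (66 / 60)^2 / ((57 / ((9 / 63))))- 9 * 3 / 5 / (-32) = -152522767 / 319200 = -477.83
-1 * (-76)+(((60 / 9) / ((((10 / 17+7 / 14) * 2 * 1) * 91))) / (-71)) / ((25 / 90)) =18167924 / 239057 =76.00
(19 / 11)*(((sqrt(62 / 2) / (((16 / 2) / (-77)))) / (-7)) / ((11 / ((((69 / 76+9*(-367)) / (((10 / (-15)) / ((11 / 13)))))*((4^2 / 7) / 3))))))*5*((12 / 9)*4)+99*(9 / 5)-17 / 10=353 / 2+1673060*sqrt(31) / 91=102541.38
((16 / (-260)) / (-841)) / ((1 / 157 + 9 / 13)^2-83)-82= -82.00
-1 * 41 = -41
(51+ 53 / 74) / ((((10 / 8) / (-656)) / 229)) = -6215213.49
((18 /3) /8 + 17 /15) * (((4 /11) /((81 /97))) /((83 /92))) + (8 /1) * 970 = 8609137612 /1109295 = 7760.91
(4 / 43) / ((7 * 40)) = 1 / 3010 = 0.00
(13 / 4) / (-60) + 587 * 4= 563507 / 240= 2347.95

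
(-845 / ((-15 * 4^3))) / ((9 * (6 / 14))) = 1183 / 5184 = 0.23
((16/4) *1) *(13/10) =5.20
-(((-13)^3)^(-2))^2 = -1/ 23298085122481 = -0.00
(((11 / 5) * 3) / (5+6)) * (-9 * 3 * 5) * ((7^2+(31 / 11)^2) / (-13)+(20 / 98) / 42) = 14708655 / 41503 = 354.40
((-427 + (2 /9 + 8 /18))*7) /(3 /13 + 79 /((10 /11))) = -34.25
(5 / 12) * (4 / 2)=5 / 6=0.83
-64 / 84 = -16 / 21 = -0.76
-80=-80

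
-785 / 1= -785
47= 47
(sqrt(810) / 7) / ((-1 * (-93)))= 3 * sqrt(10) / 217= 0.04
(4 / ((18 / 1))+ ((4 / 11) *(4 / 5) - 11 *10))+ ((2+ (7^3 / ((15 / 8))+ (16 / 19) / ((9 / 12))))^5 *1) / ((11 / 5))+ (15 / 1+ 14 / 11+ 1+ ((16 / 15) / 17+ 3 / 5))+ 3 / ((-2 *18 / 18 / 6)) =7126778454278914532335892 / 70322759161875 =101343840020.18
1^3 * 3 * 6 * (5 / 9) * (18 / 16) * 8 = 90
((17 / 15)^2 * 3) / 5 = 289 / 375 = 0.77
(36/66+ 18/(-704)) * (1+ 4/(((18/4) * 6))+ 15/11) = 22753/17424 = 1.31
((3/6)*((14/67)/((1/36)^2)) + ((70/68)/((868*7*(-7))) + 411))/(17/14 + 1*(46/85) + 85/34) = 37814166605/294501984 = 128.40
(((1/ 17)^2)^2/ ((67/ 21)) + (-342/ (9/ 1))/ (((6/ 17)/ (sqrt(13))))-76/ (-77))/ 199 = 425290549/ 85746082961-323 * sqrt(13)/ 597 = -1.95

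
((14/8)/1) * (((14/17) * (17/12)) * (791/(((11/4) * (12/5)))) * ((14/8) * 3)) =1356565/1056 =1284.63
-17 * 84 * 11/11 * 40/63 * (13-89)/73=206720/219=943.93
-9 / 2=-4.50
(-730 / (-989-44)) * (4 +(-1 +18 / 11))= 37230 / 11363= 3.28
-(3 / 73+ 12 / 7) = -897 / 511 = -1.76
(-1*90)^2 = 8100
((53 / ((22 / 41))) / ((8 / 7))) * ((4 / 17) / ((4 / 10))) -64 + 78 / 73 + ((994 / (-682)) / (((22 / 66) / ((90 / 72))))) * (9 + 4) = -83.14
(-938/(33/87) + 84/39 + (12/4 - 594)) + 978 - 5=-298692/143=-2088.76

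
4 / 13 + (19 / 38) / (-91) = 55 / 182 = 0.30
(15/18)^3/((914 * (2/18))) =125/21936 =0.01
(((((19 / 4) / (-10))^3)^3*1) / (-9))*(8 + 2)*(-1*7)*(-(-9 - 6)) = -2258813884453 / 15728640000000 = -0.14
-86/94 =-43/47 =-0.91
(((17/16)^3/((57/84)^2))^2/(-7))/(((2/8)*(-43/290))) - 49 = -22.85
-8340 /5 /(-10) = 834 /5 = 166.80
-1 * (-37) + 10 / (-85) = 627 / 17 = 36.88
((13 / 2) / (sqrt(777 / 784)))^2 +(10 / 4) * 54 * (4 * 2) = 124612 / 111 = 1122.63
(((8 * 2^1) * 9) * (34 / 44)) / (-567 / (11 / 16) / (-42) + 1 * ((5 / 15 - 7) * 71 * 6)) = -153 / 3878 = -0.04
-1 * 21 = -21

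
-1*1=-1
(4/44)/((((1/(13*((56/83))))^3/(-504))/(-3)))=583372468224/6289657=92751.08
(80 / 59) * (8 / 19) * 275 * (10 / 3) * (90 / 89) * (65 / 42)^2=18590000000 / 14666043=1267.55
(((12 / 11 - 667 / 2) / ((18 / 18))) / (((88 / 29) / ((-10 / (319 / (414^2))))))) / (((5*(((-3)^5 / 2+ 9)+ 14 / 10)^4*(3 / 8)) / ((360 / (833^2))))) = 0.00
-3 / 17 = -0.18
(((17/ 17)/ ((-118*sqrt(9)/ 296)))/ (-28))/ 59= 37/ 73101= 0.00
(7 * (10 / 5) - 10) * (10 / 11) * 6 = 240 / 11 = 21.82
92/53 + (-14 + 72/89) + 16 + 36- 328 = -1355926/4717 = -287.46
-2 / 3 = -0.67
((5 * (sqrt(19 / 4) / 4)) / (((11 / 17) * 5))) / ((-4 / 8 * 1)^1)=-17 * sqrt(19) / 44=-1.68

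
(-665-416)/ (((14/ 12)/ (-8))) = 51888/ 7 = 7412.57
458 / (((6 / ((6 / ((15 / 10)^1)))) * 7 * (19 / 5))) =4580 / 399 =11.48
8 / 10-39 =-38.20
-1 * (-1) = 1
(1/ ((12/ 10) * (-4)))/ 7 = -5/ 168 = -0.03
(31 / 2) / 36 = 31 / 72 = 0.43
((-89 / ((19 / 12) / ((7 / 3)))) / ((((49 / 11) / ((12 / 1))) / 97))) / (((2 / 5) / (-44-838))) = 75570555.79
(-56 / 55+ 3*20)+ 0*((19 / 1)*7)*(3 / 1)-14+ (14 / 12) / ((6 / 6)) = 15229 / 330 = 46.15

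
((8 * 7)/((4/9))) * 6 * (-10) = -7560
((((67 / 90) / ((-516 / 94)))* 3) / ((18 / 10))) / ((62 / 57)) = -59831 / 287928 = -0.21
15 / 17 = 0.88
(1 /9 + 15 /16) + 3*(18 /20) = 2699 /720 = 3.75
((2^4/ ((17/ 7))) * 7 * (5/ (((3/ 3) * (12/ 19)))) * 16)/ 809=297920/ 41259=7.22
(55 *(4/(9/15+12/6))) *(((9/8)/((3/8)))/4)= 825/13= 63.46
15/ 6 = 5/ 2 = 2.50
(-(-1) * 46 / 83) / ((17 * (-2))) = -23 / 1411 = -0.02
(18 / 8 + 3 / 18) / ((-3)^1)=-29 / 36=-0.81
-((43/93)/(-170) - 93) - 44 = 774733/15810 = 49.00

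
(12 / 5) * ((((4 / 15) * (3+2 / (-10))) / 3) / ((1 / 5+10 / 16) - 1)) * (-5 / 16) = 16 / 15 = 1.07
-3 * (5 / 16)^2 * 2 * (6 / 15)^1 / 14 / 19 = -15 / 17024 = -0.00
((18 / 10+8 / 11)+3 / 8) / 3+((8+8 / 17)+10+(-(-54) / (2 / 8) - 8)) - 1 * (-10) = 5328109 / 22440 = 237.44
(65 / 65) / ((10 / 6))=3 / 5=0.60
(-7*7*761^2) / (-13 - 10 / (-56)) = 794554012 / 359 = 2213242.37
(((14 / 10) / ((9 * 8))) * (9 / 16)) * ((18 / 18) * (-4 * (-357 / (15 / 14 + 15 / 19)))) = 110789 / 13200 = 8.39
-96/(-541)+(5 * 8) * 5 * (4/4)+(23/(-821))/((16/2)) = 711275685/3553288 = 200.17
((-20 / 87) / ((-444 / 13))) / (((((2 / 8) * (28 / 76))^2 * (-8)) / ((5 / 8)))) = -0.06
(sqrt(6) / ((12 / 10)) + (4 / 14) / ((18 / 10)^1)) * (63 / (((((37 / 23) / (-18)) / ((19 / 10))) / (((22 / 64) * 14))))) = -6359661 * sqrt(6) / 1184-302841 / 296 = -14180.14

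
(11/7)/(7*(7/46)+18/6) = 46/119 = 0.39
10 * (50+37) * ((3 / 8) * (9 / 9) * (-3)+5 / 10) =-2175 / 4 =-543.75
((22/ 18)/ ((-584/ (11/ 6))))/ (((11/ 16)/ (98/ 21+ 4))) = -0.05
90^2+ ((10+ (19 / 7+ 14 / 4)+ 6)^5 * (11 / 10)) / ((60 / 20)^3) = 33179511336061 / 145212480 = 228489.39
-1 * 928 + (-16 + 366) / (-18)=-8527 / 9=-947.44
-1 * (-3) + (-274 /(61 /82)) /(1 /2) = -44753 /61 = -733.66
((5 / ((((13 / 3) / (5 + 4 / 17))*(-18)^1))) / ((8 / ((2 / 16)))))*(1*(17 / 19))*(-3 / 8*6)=1335 / 126464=0.01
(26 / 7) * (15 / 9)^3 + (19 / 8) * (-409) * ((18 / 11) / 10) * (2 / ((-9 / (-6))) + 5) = -82286983 / 83160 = -989.50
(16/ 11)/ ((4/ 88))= 32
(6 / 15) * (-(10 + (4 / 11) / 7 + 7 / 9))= -4.33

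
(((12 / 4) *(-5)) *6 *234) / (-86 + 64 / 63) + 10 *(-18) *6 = -2227770 / 2677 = -832.19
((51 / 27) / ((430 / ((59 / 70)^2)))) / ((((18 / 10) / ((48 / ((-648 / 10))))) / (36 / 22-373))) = 1124363 / 2357586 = 0.48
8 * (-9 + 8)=-8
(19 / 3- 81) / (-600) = 0.12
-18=-18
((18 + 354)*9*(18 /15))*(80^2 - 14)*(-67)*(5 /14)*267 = -1147418062776 /7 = -163916866110.86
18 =18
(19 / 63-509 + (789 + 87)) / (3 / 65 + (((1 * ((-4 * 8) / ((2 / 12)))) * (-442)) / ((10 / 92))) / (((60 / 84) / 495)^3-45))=-2815781439095300 / 133006784108460507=-0.02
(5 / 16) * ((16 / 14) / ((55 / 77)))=1 / 2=0.50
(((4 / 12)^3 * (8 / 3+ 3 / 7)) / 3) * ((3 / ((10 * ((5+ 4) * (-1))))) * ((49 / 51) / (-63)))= 13 / 669222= 0.00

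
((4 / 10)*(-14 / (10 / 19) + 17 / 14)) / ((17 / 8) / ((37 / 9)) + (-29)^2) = -525992 / 43590575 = -0.01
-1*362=-362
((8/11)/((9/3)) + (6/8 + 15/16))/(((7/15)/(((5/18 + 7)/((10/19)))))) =2536291/44352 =57.19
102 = 102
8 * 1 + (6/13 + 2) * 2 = 168/13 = 12.92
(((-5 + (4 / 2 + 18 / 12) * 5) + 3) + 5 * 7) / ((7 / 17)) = 1717 / 14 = 122.64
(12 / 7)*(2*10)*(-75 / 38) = -9000 / 133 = -67.67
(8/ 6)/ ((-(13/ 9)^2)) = -108/ 169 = -0.64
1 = 1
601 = 601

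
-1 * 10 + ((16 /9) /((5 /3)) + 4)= -74 /15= -4.93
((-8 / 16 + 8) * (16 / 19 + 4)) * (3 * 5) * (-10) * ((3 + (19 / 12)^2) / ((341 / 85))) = -193789375 / 25916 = -7477.60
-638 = -638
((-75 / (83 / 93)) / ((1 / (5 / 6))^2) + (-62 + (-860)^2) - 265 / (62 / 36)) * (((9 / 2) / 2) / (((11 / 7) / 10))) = 2396879361765 / 226424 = 10585800.81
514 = 514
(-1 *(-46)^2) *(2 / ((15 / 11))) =-46552 / 15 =-3103.47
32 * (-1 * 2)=-64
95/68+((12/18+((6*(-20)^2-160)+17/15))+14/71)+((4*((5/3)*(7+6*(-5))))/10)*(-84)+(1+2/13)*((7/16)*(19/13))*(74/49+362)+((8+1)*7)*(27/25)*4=290698763413/71394050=4071.75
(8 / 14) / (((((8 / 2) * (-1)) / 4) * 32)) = -0.02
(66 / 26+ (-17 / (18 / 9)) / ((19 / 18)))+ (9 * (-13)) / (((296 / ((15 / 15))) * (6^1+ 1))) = -2850963 / 511784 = -5.57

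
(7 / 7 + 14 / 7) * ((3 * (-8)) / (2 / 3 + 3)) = -216 / 11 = -19.64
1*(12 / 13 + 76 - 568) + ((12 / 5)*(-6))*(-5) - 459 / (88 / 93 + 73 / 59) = -98013417 / 155753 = -629.29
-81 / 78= -27 / 26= -1.04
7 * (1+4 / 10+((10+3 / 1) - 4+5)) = 107.80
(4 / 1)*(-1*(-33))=132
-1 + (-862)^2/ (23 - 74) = -743095/ 51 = -14570.49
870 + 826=1696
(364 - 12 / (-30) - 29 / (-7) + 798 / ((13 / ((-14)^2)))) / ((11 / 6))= 33851802 / 5005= 6763.60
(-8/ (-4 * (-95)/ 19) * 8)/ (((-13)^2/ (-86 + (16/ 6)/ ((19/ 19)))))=800/ 507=1.58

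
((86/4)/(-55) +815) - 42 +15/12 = 170249/220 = 773.86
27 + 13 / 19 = 526 / 19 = 27.68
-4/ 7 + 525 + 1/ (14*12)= 88105/ 168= 524.43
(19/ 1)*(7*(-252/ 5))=-33516/ 5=-6703.20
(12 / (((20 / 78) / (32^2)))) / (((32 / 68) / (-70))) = -7128576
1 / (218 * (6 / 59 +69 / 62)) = 1829 / 484287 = 0.00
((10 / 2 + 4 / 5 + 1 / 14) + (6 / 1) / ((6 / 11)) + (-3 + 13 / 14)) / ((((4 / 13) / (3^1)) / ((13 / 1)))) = 1875.90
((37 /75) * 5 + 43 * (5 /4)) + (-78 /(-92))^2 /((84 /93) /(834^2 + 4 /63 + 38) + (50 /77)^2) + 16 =3984249271385802251 /53898463278507720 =73.92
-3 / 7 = -0.43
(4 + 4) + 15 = 23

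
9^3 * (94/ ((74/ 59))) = 2021517/ 37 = 54635.59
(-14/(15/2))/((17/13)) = -364/255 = -1.43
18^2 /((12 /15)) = 405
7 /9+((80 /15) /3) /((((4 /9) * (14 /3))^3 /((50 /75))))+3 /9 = 61441 /49392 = 1.24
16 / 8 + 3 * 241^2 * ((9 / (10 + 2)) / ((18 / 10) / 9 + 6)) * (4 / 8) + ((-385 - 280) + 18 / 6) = 2449965 / 248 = 9878.89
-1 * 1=-1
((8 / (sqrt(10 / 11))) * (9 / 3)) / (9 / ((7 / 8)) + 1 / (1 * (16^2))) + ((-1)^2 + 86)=89.45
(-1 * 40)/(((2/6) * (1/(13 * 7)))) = -10920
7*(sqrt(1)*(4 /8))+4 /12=23 /6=3.83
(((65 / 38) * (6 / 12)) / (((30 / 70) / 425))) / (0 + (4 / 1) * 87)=193375 / 79344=2.44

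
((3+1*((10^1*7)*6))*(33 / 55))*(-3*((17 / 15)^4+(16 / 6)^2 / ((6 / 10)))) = -32125487 / 3125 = -10280.16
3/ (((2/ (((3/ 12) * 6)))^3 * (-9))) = -9/ 64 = -0.14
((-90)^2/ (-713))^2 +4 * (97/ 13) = 1050177172/ 6608797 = 158.91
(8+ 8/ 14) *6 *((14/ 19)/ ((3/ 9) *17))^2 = 90720/ 104329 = 0.87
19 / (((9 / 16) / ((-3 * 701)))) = -213104 / 3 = -71034.67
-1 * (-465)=465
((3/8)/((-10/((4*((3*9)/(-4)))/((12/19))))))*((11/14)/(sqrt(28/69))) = 5643*sqrt(483)/62720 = 1.98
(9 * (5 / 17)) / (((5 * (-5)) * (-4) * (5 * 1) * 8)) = 9 / 13600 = 0.00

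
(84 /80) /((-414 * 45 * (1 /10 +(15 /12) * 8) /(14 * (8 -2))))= -0.00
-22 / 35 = -0.63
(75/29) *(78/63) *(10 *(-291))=-1891500/203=-9317.73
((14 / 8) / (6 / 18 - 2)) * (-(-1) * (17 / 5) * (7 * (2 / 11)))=-4.54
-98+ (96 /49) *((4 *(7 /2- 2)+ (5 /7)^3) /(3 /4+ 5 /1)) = -37044706 /386561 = -95.83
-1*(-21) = 21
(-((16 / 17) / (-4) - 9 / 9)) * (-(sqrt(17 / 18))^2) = -7 / 6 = -1.17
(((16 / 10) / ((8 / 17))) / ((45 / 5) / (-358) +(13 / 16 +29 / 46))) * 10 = 2239648 / 93393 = 23.98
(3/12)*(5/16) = 5/64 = 0.08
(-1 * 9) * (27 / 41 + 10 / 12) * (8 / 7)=-4404 / 287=-15.34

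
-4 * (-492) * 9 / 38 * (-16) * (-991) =140420736 / 19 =7390565.05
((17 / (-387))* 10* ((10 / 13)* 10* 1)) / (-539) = 17000 / 2711709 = 0.01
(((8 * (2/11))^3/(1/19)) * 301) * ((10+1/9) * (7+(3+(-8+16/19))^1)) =673161216/1331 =505755.98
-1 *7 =-7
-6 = -6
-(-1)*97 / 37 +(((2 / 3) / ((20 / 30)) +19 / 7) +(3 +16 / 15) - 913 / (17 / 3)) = -9953977 / 66045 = -150.72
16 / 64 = 1 / 4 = 0.25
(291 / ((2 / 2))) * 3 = 873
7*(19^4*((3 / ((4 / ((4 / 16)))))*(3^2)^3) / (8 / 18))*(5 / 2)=89778788505 / 128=701396785.20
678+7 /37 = 678.19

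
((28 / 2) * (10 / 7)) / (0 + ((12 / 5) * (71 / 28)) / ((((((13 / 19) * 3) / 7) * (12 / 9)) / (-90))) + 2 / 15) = -7800 / 546293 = -0.01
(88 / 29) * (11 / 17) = 968 / 493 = 1.96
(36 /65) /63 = 4 /455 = 0.01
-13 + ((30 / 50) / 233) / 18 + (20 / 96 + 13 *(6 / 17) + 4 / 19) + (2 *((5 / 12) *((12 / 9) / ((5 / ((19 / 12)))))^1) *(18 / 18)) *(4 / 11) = -7.86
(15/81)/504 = 5/13608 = 0.00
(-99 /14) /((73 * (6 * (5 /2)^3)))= -0.00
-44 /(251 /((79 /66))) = -158 /753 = -0.21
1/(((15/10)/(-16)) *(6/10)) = -17.78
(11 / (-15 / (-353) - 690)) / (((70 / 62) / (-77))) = 1324103 / 1217775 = 1.09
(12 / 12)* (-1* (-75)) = 75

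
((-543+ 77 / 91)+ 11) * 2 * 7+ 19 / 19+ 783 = -86478 / 13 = -6652.15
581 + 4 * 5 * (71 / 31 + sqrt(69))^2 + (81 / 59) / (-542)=2840 * sqrt(69) / 31 + 63487156657 / 30730858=2826.90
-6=-6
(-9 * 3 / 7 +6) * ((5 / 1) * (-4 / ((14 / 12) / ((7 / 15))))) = -120 / 7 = -17.14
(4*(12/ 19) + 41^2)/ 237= 31987/ 4503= 7.10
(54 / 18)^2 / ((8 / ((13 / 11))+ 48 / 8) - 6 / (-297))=11583 / 16460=0.70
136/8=17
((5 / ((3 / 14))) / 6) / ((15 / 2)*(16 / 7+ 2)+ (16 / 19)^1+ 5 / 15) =4655 / 39882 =0.12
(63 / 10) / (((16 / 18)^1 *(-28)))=-81 / 320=-0.25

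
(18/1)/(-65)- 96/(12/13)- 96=-200.28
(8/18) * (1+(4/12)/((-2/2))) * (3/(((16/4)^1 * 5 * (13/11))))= 22/585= 0.04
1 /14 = 0.07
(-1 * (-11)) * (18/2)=99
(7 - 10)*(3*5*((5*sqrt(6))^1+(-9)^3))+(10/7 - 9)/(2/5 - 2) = 32258.60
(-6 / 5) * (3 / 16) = -9 / 40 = -0.22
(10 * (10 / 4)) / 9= 25 / 9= 2.78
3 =3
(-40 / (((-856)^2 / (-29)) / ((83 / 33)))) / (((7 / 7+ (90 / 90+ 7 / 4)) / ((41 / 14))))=98687 / 31736628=0.00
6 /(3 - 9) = -1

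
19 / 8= 2.38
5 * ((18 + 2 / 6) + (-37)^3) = -759520 / 3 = -253173.33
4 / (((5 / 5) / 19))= 76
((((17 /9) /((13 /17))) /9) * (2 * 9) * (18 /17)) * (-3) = -204 /13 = -15.69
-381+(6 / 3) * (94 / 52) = -4906 / 13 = -377.38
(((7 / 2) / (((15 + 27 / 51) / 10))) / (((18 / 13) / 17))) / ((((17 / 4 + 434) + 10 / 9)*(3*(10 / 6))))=26299 / 2087844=0.01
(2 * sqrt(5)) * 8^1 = 16 * sqrt(5) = 35.78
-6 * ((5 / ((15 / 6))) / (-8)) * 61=183 / 2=91.50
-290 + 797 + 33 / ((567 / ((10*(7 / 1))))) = 13799 / 27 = 511.07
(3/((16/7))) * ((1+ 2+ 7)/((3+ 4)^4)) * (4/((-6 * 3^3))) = -5/37044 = -0.00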